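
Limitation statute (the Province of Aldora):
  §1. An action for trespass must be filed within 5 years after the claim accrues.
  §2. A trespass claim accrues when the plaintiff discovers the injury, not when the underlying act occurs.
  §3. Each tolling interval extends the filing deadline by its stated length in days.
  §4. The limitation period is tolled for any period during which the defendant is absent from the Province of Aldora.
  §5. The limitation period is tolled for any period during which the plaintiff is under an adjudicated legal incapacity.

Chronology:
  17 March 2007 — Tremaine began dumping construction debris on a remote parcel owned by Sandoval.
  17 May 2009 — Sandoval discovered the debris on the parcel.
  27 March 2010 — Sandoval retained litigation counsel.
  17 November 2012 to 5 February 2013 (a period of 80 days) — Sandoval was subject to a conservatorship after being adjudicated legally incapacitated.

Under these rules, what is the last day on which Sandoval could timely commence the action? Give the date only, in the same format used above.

Under the discovery rule, the claim accrued on 17 May 2009, when Sandoval discovered the injury — not on the 17 March 2007 date of the underlying act.
The untolled deadline — 5 years after 17 May 2009 — is 17 May 2014.
Because the plaintiff's legal incapacity ran from 17 November 2012 to 5 February 2013, the deadline is extended by 80 days to 5 August 2014.
The other events in the timeline have no effect on the limitation period under the stated rules.

5 August 2014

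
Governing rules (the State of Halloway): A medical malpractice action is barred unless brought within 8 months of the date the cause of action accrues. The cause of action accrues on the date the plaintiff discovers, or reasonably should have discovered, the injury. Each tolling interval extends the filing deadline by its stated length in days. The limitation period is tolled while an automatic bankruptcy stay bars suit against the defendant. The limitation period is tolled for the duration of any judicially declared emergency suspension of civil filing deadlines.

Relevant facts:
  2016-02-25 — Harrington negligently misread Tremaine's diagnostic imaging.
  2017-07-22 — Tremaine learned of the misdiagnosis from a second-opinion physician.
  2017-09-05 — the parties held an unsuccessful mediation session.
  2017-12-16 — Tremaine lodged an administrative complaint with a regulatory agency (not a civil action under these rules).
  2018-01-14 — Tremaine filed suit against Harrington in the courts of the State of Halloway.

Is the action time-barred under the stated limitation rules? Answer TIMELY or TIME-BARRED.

Accrual is tied to discovery, so the period began on 2017-07-22 rather than on 2016-02-25 when the act occurred.
Adding the 8 months base period to 2017-07-22 gives a deadline of 2018-03-22, before any tolling.
Nothing else in the chronology tolls or restarts the period.
The 2018-01-14 filing precedes the 2018-03-22 deadline; the claim is timely.

TIMELY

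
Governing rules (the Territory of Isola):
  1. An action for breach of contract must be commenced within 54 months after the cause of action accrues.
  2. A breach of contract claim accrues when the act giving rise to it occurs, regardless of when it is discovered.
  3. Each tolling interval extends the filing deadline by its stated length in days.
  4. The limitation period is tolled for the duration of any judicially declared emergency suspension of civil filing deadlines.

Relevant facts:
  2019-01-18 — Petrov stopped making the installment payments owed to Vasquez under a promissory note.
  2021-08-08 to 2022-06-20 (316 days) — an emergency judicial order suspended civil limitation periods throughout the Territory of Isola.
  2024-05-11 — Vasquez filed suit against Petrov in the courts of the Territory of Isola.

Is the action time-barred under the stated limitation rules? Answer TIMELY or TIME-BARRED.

The claim accrued on 2019-01-18, when the wrongful act occurred.
54 months from 2019-01-18 is 2023-07-18.
The emergency suspension of filing deadlines from 2021-08-08 to 2022-06-20 tolled the period for 316 days, extending the deadline to 2024-05-29.
Vasquez filed on 2024-05-11, before the 2024-05-29 deadline, so the action is timely.

TIMELY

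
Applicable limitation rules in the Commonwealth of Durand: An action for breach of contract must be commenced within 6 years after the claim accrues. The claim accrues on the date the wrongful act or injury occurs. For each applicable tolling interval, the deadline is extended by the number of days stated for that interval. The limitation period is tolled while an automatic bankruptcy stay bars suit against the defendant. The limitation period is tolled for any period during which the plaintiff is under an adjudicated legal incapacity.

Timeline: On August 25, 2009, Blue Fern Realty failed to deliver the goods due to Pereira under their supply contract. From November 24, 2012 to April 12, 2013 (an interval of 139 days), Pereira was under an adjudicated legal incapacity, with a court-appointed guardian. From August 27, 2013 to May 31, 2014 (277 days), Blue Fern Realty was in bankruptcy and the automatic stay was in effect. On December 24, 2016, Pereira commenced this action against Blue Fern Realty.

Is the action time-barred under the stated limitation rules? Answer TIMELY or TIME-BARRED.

The claim accrued on August 25, 2009, the date of the act.
6 years from August 25, 2009 is August 25, 2015.
The plaintiff's legal incapacity from November 24, 2012 to April 12, 2013 tolled the period for 139 days, extending the deadline to January 11, 2016.
Because the automatic bankruptcy stay ran from August 27, 2013 to May 31, 2014, the deadline is extended by 277 days to October 14, 2016.
The December 24, 2016 filing falls after the October 14, 2016 deadline; the claim is time-barred.

TIME-BARRED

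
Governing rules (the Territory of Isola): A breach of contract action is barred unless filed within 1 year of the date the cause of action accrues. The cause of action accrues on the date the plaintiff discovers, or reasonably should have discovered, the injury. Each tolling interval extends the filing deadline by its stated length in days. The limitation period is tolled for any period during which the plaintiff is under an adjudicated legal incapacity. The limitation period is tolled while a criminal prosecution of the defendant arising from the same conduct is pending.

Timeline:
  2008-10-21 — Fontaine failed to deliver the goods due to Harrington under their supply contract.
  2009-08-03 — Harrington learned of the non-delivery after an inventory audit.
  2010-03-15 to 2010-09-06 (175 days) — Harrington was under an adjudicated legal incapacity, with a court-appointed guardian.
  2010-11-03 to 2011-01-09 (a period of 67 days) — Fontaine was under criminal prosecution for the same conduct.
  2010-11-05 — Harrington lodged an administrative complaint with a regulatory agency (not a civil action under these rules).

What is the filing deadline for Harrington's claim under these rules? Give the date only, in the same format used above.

2011-04-02

Accrual is tied to discovery, so the period began on 2009-08-03 rather than on 2008-10-21 when the act occurred.
The untolled deadline — 1 year after 2009-08-03 — is 2010-08-03.
The period was tolled for 175 days by the plaintiff's legal incapacity (2010-03-15 to 2010-09-06), pushing the deadline to 2011-01-25.
Because the pending criminal prosecution ran from 2010-11-03 to 2011-01-09, the deadline is extended by 67 days to 2011-04-02.
Nothing else in the chronology tolls or restarts the period.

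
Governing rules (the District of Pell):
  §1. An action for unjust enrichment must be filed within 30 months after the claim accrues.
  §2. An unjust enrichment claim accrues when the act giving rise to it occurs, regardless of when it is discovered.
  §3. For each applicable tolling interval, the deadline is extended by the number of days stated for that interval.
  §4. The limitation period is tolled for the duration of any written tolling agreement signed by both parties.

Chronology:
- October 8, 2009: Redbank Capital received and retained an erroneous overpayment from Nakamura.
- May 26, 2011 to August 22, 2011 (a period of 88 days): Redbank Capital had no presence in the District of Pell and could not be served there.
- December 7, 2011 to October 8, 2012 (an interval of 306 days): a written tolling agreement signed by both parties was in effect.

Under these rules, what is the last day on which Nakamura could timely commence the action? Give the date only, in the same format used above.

February 8, 2013

The limitation period began to run on October 8, 2009.
The untolled deadline — 30 months after October 8, 2009 — is April 8, 2012.
Because the written tolling agreement ran from December 7, 2011 to October 8, 2012, the deadline is extended by 306 days to February 8, 2013.
The defendant's absence from the jurisdiction from May 26, 2011 to August 22, 2011 does not toll the period, because no stated rule makes the defendant's absence a tolling event.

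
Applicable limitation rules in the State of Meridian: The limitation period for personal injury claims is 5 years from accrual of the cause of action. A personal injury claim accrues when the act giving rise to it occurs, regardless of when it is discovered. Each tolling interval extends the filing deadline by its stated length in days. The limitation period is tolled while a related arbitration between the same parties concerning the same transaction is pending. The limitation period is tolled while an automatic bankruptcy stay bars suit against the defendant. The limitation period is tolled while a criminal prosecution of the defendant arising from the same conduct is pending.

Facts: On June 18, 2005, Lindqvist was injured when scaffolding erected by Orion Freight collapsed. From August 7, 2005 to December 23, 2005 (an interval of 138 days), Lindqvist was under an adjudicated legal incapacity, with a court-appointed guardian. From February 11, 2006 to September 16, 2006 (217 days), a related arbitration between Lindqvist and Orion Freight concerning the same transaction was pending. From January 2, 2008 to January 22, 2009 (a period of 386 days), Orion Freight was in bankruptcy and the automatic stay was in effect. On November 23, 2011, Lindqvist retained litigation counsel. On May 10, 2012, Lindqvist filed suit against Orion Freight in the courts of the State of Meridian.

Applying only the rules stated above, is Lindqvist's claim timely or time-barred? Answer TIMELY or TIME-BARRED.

TIME-BARRED

The limitation period began to run on June 18, 2005.
The untolled deadline — 5 years after June 18, 2005 — is June 18, 2010.
Because the pending related arbitration ran from February 11, 2006 to September 16, 2006, the deadline is extended by 217 days to January 21, 2011.
Because the automatic bankruptcy stay ran from January 2, 2008 to January 22, 2009, the deadline is extended by 386 days to February 11, 2012.
No stated provision tolls the period for the plaintiff's incapacity, so the interval from August 7, 2005 to December 23, 2005 has no effect on the deadline.
The other events in the timeline have no effect on the limitation period under the stated rules.
Lindqvist filed on May 10, 2012, after the February 11, 2012 deadline, so the action is time-barred.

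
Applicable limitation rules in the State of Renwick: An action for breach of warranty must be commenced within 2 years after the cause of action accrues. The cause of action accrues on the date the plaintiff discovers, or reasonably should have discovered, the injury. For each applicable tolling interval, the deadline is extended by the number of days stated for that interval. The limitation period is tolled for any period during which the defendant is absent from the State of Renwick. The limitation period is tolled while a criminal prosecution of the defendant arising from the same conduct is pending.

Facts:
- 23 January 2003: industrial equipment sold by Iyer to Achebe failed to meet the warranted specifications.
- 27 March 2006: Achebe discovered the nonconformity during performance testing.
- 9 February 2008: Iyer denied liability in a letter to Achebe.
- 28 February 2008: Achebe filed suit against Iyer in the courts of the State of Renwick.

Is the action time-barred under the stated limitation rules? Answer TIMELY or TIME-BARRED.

Accrual is tied to discovery, so the period began on 27 March 2006 rather than on 23 January 2003 when the act occurred.
The untolled deadline — 2 years after 27 March 2006 — is 27 March 2008.
Nothing else in the chronology tolls or restarts the period.
Achebe filed on 28 February 2008, before the 27 March 2008 deadline, so the action is timely.

TIMELY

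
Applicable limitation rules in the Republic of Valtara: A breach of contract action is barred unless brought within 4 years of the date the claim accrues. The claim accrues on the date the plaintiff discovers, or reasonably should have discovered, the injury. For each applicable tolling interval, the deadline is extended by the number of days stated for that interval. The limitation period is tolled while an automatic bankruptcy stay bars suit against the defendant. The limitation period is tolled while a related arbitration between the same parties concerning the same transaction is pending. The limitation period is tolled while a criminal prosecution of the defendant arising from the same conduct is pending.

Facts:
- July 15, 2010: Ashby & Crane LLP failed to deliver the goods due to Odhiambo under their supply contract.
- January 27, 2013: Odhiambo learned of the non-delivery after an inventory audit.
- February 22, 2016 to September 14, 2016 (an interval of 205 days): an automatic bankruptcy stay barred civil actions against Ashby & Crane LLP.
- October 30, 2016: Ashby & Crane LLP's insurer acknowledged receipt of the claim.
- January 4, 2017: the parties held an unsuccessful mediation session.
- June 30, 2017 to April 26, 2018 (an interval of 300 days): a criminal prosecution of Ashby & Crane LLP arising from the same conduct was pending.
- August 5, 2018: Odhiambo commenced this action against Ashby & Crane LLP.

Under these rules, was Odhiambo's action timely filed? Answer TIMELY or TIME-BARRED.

Accrual is tied to discovery, so the period began on January 27, 2013 rather than on July 15, 2010 when the act occurred.
The untolled deadline — 4 years after January 27, 2013 — is January 27, 2017.
The period was tolled for 205 days by the automatic bankruptcy stay (February 22, 2016 to September 14, 2016), pushing the deadline to August 20, 2017.
The period was tolled for 300 days by the pending criminal prosecution (June 30, 2017 to April 26, 2018), pushing the deadline to June 16, 2018.
None of the other events listed affects the running of the period under the stated rules.
Filing on August 5, 2018 missed the June 16, 2018 deadline — the action is time-barred.

TIME-BARRED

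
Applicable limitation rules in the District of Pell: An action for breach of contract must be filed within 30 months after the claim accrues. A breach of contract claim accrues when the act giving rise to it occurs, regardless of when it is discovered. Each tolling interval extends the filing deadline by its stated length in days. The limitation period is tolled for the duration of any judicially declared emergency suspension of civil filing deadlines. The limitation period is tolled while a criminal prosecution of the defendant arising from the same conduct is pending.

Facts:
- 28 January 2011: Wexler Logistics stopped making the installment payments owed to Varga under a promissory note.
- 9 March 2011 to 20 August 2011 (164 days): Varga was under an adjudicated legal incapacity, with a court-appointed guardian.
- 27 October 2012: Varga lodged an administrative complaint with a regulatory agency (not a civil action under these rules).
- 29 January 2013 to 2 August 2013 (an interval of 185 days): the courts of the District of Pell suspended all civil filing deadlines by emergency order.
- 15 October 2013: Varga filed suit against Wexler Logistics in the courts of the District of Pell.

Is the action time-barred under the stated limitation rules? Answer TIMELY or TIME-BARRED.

TIMELY

The claim accrued on 28 January 2011, when the wrongful act occurred.
30 months from 28 January 2011 is 28 July 2013.
The period was tolled for 185 days by the emergency suspension of filing deadlines (29 January 2013 to 2 August 2013), pushing the deadline to 29 January 2014.
The plaintiff's legal incapacity from 9 March 2011 to 20 August 2011 does not toll the period, because no stated rule makes the plaintiff's incapacity a tolling event.
Nothing else in the chronology tolls or restarts the period.
Varga filed on 15 October 2013, before the 29 January 2014 deadline, so the action is timely.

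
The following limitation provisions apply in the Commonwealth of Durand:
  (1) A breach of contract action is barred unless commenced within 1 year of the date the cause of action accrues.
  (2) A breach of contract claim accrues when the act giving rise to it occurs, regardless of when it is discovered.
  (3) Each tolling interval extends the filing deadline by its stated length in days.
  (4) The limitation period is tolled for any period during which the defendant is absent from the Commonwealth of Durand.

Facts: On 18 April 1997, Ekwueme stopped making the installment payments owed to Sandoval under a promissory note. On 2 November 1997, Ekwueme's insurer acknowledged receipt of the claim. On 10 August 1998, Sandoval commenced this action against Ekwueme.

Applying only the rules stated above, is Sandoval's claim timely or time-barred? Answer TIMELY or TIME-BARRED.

The claim accrued on 18 April 1997, when the wrongful act occurred.
Adding the 1 year base period to 18 April 1997 gives a deadline of 18 April 1998, before any tolling.
The other events in the timeline have no effect on the limitation period under the stated rules.
The 10 August 1998 filing falls after the 18 April 1998 deadline; the claim is time-barred.

TIME-BARRED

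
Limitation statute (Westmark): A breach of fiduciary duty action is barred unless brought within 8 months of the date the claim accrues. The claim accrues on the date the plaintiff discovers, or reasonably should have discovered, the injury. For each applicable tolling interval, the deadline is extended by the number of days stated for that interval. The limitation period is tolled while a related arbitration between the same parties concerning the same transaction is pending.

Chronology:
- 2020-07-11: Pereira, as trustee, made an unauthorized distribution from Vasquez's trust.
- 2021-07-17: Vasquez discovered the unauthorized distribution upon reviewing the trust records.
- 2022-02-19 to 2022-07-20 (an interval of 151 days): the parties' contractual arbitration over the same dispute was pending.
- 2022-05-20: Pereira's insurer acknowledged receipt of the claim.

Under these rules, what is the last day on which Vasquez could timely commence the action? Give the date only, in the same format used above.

2022-08-15

Accrual is tied to discovery, so the period began on 2021-07-17 rather than on 2020-07-11 when the act occurred.
The untolled deadline — 8 months after 2021-07-17 — is 2022-03-17.
The period was tolled for 151 days by the pending related arbitration (2022-02-19 to 2022-07-20), pushing the deadline to 2022-08-15.
None of the other events listed affects the running of the period under the stated rules.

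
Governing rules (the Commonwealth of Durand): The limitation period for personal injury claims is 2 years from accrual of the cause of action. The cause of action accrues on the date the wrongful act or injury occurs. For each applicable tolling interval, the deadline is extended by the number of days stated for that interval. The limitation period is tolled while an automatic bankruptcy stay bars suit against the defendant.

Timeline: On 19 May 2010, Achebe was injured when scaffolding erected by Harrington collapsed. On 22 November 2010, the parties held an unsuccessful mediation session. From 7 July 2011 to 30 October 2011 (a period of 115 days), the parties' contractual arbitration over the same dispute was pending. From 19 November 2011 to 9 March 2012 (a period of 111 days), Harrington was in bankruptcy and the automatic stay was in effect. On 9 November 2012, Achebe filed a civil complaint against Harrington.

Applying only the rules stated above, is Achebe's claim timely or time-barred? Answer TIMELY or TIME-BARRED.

The limitation period began to run on 19 May 2010.
Adding the 2 years base period to 19 May 2010 gives a deadline of 19 May 2012, before any tolling.
The period was tolled for 111 days by the automatic bankruptcy stay (19 November 2011 to 9 March 2012), pushing the deadline to 7 September 2012.
No stated provision tolls the period for a pending arbitration, so the interval from 7 July 2011 to 30 October 2011 has no effect on the deadline.
The other events in the timeline have no effect on the limitation period under the stated rules.
Achebe filed on 9 November 2012, after the 7 September 2012 deadline, so the action is time-barred.

TIME-BARRED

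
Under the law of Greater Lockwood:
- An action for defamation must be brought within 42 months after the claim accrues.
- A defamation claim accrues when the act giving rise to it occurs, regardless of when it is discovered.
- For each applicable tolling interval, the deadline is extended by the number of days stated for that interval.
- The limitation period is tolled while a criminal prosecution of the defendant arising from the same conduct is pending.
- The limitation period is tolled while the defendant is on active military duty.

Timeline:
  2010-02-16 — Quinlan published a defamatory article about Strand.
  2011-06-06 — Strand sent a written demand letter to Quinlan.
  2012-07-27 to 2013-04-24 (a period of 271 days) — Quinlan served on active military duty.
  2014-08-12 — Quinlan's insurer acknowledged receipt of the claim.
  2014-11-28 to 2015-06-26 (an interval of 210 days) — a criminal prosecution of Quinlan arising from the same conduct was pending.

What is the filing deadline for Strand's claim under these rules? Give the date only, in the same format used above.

The claim accrued on 2010-02-16, when the wrongful act occurred.
Adding the 42 months base period to 2010-02-16 gives a deadline of 2013-08-16, before any tolling.
The period was tolled for 271 days by the defendant's active military service (2012-07-27 to 2013-04-24), pushing the deadline to 2014-05-14.
By the time the pending criminal prosecution began on 2014-11-28, the limitation period had already expired on 2014-05-14; that interval cannot revive it.
The other events in the timeline have no effect on the limitation period under the stated rules.

2014-05-14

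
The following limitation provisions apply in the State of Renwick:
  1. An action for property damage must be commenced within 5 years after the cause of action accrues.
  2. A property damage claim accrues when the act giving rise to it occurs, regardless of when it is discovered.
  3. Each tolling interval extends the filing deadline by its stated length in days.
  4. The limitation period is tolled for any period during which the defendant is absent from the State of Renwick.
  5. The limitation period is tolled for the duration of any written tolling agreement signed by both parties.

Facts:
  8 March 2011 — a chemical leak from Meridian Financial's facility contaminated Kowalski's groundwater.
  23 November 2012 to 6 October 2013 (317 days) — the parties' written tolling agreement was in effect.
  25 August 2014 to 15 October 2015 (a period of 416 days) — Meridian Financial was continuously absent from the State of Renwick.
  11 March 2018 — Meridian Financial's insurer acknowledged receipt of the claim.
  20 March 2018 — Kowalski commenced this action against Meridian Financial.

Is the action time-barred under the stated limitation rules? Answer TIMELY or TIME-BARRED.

TIME-BARRED

The limitation period began to run on 8 March 2011.
The untolled deadline — 5 years after 8 March 2011 — is 8 March 2016.
The written tolling agreement from 23 November 2012 to 6 October 2013 tolled the period for 317 days, extending the deadline to 19 January 2017.
The period was tolled for 416 days by the defendant's absence from the jurisdiction (25 August 2014 to 15 October 2015), pushing the deadline to 11 March 2018.
Nothing else in the chronology tolls or restarts the period.
The 20 March 2018 filing falls after the 11 March 2018 deadline; the claim is time-barred.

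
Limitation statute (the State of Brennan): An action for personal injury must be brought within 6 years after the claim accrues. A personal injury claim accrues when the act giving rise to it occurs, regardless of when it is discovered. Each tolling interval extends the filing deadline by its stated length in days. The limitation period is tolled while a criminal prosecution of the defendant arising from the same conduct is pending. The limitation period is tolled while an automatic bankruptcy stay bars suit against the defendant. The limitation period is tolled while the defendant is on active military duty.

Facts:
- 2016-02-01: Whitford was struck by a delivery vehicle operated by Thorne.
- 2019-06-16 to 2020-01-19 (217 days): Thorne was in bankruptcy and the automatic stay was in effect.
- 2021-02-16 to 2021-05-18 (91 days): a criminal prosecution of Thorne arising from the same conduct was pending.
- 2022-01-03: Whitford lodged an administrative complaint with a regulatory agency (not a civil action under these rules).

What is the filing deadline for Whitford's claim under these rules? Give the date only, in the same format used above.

The limitation period began to run on 2016-02-01.
6 years from 2016-02-01 is 2022-02-01.
Because the automatic bankruptcy stay ran from 2019-06-16 to 2020-01-19, the deadline is extended by 217 days to 2022-09-06.
Because the pending criminal prosecution ran from 2021-02-16 to 2021-05-18, the deadline is extended by 91 days to 2022-12-06.
Nothing else in the chronology tolls or restarts the period.

2022-12-06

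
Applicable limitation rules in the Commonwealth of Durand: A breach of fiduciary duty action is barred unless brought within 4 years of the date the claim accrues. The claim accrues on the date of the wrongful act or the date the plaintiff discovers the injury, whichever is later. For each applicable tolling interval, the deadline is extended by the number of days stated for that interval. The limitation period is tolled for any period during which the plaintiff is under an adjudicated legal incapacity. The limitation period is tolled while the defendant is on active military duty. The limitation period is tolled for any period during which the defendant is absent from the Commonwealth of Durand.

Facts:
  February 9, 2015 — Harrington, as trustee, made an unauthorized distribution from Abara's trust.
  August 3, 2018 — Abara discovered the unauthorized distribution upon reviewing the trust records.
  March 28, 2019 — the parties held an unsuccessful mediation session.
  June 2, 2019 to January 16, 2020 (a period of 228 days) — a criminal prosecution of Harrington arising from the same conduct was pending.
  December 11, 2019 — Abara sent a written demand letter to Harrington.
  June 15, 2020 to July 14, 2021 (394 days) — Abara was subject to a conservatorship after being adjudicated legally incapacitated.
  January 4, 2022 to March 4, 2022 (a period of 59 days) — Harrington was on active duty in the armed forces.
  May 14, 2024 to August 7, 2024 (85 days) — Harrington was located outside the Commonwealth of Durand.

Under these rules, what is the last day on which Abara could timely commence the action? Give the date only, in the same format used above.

October 30, 2023

Because discovery on August 3, 2018 post-dates the February 9, 2015 act, accrual under the later-of rule falls on August 3, 2018.
4 years from August 3, 2018 is August 3, 2022.
The period was tolled for 394 days by the plaintiff's legal incapacity (June 15, 2020 to July 14, 2021), pushing the deadline to September 1, 2023.
The period was tolled for 59 days by the defendant's active military service (January 4, 2022 to March 4, 2022), pushing the deadline to October 30, 2023.
The defendant's absence from the jurisdiction from May 14, 2024 to August 7, 2024 began after the period had already run on October 30, 2023, so it has no tolling effect.
No stated provision tolls the period for a criminal prosecution, so the interval from June 2, 2019 to January 16, 2020 has no effect on the deadline.
The other events in the timeline have no effect on the limitation period under the stated rules.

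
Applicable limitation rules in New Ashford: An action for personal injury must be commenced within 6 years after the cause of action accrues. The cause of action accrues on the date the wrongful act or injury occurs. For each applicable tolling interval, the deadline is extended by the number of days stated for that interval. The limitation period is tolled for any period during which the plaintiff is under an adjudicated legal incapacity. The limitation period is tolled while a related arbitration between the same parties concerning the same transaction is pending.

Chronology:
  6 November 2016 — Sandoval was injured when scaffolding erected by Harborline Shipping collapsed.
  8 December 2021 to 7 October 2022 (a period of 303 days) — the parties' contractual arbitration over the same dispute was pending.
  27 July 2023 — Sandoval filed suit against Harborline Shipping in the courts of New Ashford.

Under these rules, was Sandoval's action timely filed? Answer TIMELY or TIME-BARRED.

TIMELY

The claim accrued on 6 November 2016, when the wrongful act occurred.
The untolled deadline — 6 years after 6 November 2016 — is 6 November 2022.
The pending related arbitration from 8 December 2021 to 7 October 2022 tolled the period for 303 days, extending the deadline to 5 September 2023.
Filing on 27 July 2023 beat the 5 September 2023 deadline — the action is timely.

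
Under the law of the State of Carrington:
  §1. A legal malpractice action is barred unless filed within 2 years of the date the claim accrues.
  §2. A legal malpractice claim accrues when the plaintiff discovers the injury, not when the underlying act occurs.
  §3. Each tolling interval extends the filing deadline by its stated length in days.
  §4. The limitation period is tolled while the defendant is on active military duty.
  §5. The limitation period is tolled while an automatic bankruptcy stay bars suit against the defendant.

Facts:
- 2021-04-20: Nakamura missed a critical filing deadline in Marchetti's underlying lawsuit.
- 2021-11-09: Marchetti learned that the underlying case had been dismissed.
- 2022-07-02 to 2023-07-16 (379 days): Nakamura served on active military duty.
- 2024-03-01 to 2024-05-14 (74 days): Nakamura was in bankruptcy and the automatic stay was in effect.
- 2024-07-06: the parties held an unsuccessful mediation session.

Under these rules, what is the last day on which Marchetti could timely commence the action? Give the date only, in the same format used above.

Accrual is tied to discovery, so the period began on 2021-11-09 rather than on 2021-04-20 when the act occurred.
Adding the 2 years base period to 2021-11-09 gives a deadline of 2023-11-09, before any tolling.
Because the defendant's active military service ran from 2022-07-02 to 2023-07-16, the deadline is extended by 379 days to 2024-11-22.
Because the automatic bankruptcy stay ran from 2024-03-01 to 2024-05-14, the deadline is extended by 74 days to 2025-02-04.
The other events in the timeline have no effect on the limitation period under the stated rules.

2025-02-04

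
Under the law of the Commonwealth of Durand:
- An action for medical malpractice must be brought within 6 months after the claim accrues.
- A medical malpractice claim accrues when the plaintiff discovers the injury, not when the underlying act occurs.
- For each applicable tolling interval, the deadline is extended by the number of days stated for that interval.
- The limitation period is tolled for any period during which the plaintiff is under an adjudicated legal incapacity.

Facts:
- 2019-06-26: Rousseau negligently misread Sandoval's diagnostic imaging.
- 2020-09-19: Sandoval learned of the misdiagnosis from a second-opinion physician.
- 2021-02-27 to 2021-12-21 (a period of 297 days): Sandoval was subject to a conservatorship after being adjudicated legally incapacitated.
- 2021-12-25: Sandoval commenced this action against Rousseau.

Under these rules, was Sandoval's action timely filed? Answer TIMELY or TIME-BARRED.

TIMELY

Under the discovery rule, the claim accrued on 2020-09-19, when Sandoval discovered the injury — not on the 2019-06-26 date of the underlying act.
Adding the 6 months base period to 2020-09-19 gives a deadline of 2021-03-19, before any tolling.
The plaintiff's legal incapacity from 2021-02-27 to 2021-12-21 tolled the period for 297 days, extending the deadline to 2022-01-10.
Filing on 2021-12-25 beat the 2022-01-10 deadline — the action is timely.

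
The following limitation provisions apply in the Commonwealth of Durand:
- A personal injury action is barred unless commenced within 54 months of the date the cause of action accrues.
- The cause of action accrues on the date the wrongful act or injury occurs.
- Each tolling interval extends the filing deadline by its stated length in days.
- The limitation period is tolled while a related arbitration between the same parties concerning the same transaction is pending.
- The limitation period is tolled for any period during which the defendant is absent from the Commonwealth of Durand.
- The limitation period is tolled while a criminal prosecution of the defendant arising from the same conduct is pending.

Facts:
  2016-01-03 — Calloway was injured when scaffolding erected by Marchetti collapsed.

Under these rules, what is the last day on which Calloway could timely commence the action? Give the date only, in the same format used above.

2020-07-03

The claim accrued on 2016-01-03, when the wrongful act occurred.
Adding the 54 months base period to 2016-01-03 gives a deadline of 2020-07-03, before any tolling.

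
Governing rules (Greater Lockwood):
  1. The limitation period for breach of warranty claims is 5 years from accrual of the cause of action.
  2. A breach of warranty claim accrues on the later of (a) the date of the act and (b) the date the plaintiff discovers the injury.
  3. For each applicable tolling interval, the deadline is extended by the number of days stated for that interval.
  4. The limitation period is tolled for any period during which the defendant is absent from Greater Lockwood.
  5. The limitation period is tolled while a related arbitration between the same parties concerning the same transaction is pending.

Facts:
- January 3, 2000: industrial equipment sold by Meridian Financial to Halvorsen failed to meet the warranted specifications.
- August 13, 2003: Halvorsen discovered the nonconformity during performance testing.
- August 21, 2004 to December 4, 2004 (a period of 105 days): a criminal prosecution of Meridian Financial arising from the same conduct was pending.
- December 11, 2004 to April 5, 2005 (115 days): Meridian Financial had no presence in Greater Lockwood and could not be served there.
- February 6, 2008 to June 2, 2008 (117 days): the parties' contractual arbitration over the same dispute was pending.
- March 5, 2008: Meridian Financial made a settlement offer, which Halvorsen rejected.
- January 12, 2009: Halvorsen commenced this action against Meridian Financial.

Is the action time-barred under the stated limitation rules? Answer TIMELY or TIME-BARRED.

TIMELY

The claim accrued on August 13, 2003 — the later of the January 3, 2000 act and the August 13, 2003 discovery.
5 years from August 13, 2003 is August 13, 2008.
The defendant's absence from the jurisdiction from December 11, 2004 to April 5, 2005 tolled the period for 115 days, extending the deadline to December 6, 2008.
The pending related arbitration from February 6, 2008 to June 2, 2008 tolled the period for 117 days, extending the deadline to April 2, 2009.
Although a criminal prosecution ran from August 21, 2004 to December 4, 2004, the stated rules do not make that a tolling event, so it is disregarded.
None of the other events listed affects the running of the period under the stated rules.
Filing on January 12, 2009 beat the April 2, 2009 deadline — the action is timely.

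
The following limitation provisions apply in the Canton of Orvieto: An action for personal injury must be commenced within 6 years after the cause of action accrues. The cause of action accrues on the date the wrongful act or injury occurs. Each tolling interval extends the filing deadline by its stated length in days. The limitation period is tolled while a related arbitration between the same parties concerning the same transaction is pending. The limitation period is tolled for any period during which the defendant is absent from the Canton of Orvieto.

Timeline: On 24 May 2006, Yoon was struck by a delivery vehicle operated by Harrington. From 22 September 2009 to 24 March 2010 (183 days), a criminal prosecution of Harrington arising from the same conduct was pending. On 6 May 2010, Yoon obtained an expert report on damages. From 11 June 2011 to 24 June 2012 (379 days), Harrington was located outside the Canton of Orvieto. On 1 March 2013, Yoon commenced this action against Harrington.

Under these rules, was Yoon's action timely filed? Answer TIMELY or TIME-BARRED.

TIMELY

The limitation period began to run on 24 May 2006.
Adding the 6 years base period to 24 May 2006 gives a deadline of 24 May 2012, before any tolling.
The period was tolled for 379 days by the defendant's absence from the jurisdiction (11 June 2011 to 24 June 2012), pushing the deadline to 7 June 2013.
Although a criminal prosecution ran from 22 September 2009 to 24 March 2010, the stated rules do not make that a tolling event, so it is disregarded.
The other events in the timeline have no effect on the limitation period under the stated rules.
Yoon filed on 1 March 2013, before the 7 June 2013 deadline, so the action is timely.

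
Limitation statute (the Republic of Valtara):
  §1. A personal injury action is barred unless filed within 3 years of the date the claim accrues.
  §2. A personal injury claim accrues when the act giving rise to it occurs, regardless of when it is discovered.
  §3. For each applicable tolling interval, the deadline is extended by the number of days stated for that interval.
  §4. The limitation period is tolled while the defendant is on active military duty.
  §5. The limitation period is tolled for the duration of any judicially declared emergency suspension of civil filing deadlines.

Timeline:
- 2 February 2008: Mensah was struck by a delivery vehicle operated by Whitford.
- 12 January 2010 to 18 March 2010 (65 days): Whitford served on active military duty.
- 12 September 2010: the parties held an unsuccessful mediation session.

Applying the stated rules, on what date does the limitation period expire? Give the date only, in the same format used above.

8 April 2011

The claim accrued on 2 February 2008, when the wrongful act occurred.
The untolled deadline — 3 years after 2 February 2008 — is 2 February 2011.
Because the defendant's active military service ran from 12 January 2010 to 18 March 2010, the deadline is extended by 65 days to 8 April 2011.
Nothing else in the chronology tolls or restarts the period.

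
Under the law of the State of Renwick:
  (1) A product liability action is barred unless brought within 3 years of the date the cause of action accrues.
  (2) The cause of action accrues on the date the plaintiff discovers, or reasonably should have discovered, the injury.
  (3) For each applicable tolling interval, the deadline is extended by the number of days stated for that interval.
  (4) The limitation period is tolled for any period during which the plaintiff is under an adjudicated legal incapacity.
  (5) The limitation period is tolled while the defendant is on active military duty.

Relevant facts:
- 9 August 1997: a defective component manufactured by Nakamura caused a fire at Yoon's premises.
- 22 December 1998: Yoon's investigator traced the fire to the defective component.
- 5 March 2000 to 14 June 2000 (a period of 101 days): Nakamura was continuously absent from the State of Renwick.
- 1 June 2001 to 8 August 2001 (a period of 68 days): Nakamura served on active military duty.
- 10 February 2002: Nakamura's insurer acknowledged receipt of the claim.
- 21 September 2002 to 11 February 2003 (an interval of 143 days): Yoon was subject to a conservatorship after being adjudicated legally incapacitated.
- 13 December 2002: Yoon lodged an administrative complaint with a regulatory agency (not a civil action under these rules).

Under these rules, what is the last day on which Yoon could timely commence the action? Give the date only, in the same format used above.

28 February 2002

The claim did not accrue until Yoon discovered the injury on 22 December 1998; the 9 August 1997 act date does not start the clock under the stated rule.
3 years from 22 December 1998 is 22 December 2001.
Because the defendant's active military service ran from 1 June 2001 to 8 August 2001, the deadline is extended by 68 days to 28 February 2002.
The plaintiff's legal incapacity from 21 September 2002 to 11 February 2003 began after the period had already run on 28 February 2002, so it has no tolling effect.
No stated provision tolls the period for the defendant's absence, so the interval from 5 March 2000 to 14 June 2000 has no effect on the deadline.
The other events in the timeline have no effect on the limitation period under the stated rules.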